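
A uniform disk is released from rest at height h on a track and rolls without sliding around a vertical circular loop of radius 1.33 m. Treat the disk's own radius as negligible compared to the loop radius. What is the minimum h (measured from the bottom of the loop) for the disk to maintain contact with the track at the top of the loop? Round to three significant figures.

h_min ≈ 3.66 m

With I = (1/2)MR², the ratio k = I/(MR²) is 0.5.
At the top of the loop, the minimum-contact condition is Mg = Mv_top²/r, so v_top² = gr.
With ω = v/R, the kinetic energy at speed v is ½(1+k)Mv² = (3/4)Mv².
Energy conservation from release (height h) to the top (height 2r): Mgh = Mg(2r) + (3/4)M·gr.
Thus h_min = 2r + (1+k)r/2 = r(2 + 1.5/2) = 1.33 × 2.75 ≈ 3.66 m.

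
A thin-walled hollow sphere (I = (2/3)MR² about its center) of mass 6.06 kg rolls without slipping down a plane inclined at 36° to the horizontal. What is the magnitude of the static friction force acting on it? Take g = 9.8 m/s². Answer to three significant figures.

f ≈ 14.0 N

With I = (2/3)MR², the ratio k = I/(MR²) is 2/3.
Newton's second law down the slope: Mg sinθ − f = Ma. The torque equation fR = Iα (with α = a/R) gives f = kMa.
Combining, a = g sinθ/(1+k) and f = kMa = kMg sinθ/(1+k).
f = (2/3) × 6.06 × 9.8 × sin36° / 1.667 ≈ 14.0 N.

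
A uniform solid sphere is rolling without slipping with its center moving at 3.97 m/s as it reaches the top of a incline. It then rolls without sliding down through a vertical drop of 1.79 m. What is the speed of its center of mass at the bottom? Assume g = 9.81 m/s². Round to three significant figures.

v ≈ 6.39 m/s

With I = (2/5)MR², the ratio k = I/(MR²) is 0.4.
Pure rolling means v = ωR; then KE = ½Mv² + ½I(v/R)² = ½(1+k)Mv² = (7/10)Mv².
Energy conservation: (7/10)Mv₀² + Mgh = (7/10)Mv², so v² = v₀² + 2gh/(1+k).
v = √(3.97² + 2×9.81×1.79/1.4) = √40.85 ≈ 6.39 m/s.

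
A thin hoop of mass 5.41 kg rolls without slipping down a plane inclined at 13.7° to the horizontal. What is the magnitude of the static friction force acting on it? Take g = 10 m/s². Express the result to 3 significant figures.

Here I = MR², so the shape factor k = I/(MR²) = 1.
Newton's second law down the slope: Mg sinθ − f = Ma. The torque equation fR = Iα (with α = a/R) gives f = kMa.
Combining, a = g sinθ/(1+k) and f = kMa = kMg sinθ/(1+k).
f = 1 × 5.41 × 10 × sin13.7° / 2 ≈ 6.41 N.

f ≈ 6.41 N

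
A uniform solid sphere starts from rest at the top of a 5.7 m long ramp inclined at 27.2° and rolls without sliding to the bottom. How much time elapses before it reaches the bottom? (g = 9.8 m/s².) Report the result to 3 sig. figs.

Here I = (2/5)MR², so the shape factor k = I/(MR²) = 0.4.
Newton's second law down the slope: Mg sinθ − f = Ma. The torque equation fR = Iα (with α = a/R) gives f = kMa.
Hence a = g sinθ/(1+k) = 9.8×sin27.2°/1.4 = 3.2 m/s².
Starting from rest, L = ½at², so t = √(2L/a) = √(2×5.7/3.2) ≈ 1.89 s.

t ≈ 1.89 s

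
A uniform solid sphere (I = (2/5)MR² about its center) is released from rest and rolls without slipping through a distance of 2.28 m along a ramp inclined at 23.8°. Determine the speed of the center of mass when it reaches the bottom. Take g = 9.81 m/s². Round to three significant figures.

v ≈ 3.59 m/s

For this body I = (2/5)MR², i.e. k = I/(MR²) = 0.4.
Pure rolling means v = ωR; then KE = ½Mv² + ½I(v/R)² = ½(1+k)Mv² = (7/10)Mv².
The vertical drop is h = L sinθ = 2.28 × sin23.8° = 0.9201 m.
Setting Mgh = (7/10)Mv² gives v = √(2gh/(1+k)) = √(2·9.81·0.9201/1.4) ≈ 3.59 m/s.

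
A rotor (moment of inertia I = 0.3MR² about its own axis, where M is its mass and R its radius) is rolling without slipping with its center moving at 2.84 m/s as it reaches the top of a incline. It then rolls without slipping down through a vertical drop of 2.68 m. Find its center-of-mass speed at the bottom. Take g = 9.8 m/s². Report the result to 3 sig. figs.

v ≈ 6.96 m/s

The moment of inertia is 0.3MR², giving k ≡ I/(MR²) = 0.3.
Pure rolling means v = ωR; then KE = ½Mv² + ½I(v/R)² = ½(1+k)Mv² = (13/20)Mv².
Conserving energy between top and bottom: (13/20)Mv² = (13/20)Mv₀² + Mgh, hence v² = v₀² + 2gh/(1+k).
v = √(2.84² + 2×9.8×2.68/1.3) = √48.47 ≈ 6.96 m/s.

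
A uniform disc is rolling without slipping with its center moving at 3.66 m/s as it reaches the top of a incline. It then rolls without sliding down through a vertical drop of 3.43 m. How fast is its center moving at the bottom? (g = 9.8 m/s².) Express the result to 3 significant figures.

For this body I = (1/2)MR², i.e. k = I/(MR²) = 0.5.
The rolling condition ω = v/R makes the rotational term ½I(v/R)² = ½kMv², so KE_total = ½(1+k)Mv² = (3/4)Mv².
Energy conservation: (3/4)Mv₀² + Mgh = (3/4)Mv², so v² = v₀² + 2gh/(1+k).
v = √(3.66² + 2×9.8×3.43/1.5) = √58.21 ≈ 7.63 m/s.

v ≈ 7.63 m/s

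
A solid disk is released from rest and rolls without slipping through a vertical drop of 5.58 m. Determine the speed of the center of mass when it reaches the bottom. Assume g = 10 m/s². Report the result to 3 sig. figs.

v ≈ 8.63 m/s

Here I = (1/2)MR², so the shape factor k = I/(MR²) = 0.5.
Pure rolling means v = ωR; then KE = ½Mv² + ½I(v/R)² = ½(1+k)Mv² = (3/4)Mv².
Setting Mgh = (3/4)Mv² gives v = √(2gh/(1+k)) = √(2·10·5.58/1.5) ≈ 8.63 m/s.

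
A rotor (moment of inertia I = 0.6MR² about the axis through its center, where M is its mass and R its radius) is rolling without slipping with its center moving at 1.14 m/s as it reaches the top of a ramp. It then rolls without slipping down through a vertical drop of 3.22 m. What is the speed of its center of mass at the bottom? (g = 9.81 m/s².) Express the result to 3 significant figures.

v ≈ 6.39 m/s

The moment of inertia is 0.6MR², giving k ≡ I/(MR²) = 0.6.
Pure rolling means v = ωR; then KE = ½Mv² + ½I(v/R)² = ½(1+k)Mv² = (4/5)Mv².
Energy conservation: (4/5)Mv₀² + Mgh = (4/5)Mv², so v² = v₀² + 2gh/(1+k).
v = √(1.14² + 2×9.81×3.22/1.6) = √40.78 ≈ 6.39 m/s.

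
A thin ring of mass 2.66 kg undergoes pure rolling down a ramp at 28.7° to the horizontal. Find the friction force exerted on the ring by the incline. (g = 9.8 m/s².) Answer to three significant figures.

For this body I = MR², i.e. k = I/(MR²) = 1.
Along the incline Mg sinθ − f = Ma, and torque about the center fR = Iα = kMR²(a/R) gives f = kMa.
Combining, a = g sinθ/(1+k) and f = kMa = kMg sinθ/(1+k).
f = 1 × 2.66 × 9.8 × sin28.7° / 2 ≈ 6.26 N.

f ≈ 6.26 N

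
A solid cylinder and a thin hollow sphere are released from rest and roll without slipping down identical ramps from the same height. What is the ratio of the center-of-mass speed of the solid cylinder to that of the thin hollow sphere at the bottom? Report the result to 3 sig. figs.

v_ratio ≈ 1.05

Each satisfies Mgh = ½(1+k)Mv² with k = I/(MR²), so v ∝ 1/√(1+k).
For the solid cylinder k = 0.5; for the thin hollow sphere k = 2/3.
v₁/v₂ = √((1+k₂)/(1+k₁)) = √(1.667/1.5) ≈ 1.05.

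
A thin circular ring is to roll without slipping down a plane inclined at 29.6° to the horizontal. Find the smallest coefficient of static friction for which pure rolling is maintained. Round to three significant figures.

With I = MR², the ratio k = I/(MR²) is 1.
Translational: Mg sinθ − f = Ma. Rotational about the CM: fR = Iα = kMRa, so f = kMa.
These give a = g sinθ/(1+k) and the required friction f = kMg sinθ/(1+k).
With N = Mg cosθ, the no-slip condition f ≤ μN gives μ_min = f/N = k tanθ/(1+k).
μ_min = 1 × tan29.6° / 2 ≈ 0.284.

μ_min ≈ 0.284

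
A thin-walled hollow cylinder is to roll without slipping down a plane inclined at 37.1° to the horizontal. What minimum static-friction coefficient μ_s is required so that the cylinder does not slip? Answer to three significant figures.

μ_min ≈ 0.378

The moment of inertia is MR², giving k ≡ I/(MR²) = 1.
Newton's second law down the slope: Mg sinθ − f = Ma. The torque equation fR = Iα (with α = a/R) gives f = kMa.
These give a = g sinθ/(1+k) and the required friction f = kMg sinθ/(1+k).
With N = Mg cosθ, the no-slip condition f ≤ μN gives μ_min = f/N = k tanθ/(1+k).
μ_min = 1 × tan37.1° / 2 ≈ 0.378.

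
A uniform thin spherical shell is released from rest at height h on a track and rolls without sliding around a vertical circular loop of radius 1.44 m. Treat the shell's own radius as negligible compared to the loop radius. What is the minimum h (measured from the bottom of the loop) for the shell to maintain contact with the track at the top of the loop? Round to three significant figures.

With I = (2/3)MR², the ratio k = I/(MR²) is 2/3.
At the top, contact is just lost when gravity alone supplies the centripetal force: Mg = Mv_top²/r, i.e. v_top² = gr.
With ω = v/R, the kinetic energy at speed v is ½(1+k)Mv² = (5/6)Mv².
Energy conservation from release (height h) to the top (height 2r): Mgh = Mg(2r) + (5/6)M·gr.
Thus h_min = 2r + (1+k)r/2 = r(2 + 1.667/2) = 1.44 × 2.833 ≈ 4.08 m.

h_min ≈ 4.08 m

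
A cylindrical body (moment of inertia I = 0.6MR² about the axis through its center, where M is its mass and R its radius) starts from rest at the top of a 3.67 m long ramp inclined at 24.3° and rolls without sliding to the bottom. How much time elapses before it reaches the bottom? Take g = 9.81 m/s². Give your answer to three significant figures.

t ≈ 1.71 s

The moment of inertia is 0.6MR², giving k ≡ I/(MR²) = 0.6.
Along the incline Mg sinθ − f = Ma, and torque about the center fR = Iα = kMR²(a/R) gives f = kMa.
Hence a = g sinθ/(1+k) = 9.81×sin24.3°/1.6 = 2.523 m/s².
Starting from rest, L = ½at², so t = √(2L/a) = √(2×3.67/2.523) ≈ 1.71 s.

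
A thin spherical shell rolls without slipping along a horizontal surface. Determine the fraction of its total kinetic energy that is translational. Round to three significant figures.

With I = (2/3)MR², the ratio k = I/(MR²) is 2/3.
With ω = v/R, KE_trans = ½Mv² and KE_rot = ½Iω² = ½kMv², so KE_total = ½(1+k)Mv².
The translational fraction is therefore 1/(1+k) = 1/1.667 ≈ 0.600.

fraction ≈ 0.600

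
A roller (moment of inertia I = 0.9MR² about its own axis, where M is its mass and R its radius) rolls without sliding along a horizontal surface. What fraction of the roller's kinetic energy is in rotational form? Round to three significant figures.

The moment of inertia is 0.9MR², giving k ≡ I/(MR²) = 0.9.
With ω = v/R, KE_trans = ½Mv² and KE_rot = ½Iω² = ½kMv², so KE_total = ½(1+k)Mv².
The rotational fraction is therefore k/(1+k) = 0.9/1.9 ≈ 0.474.

fraction ≈ 0.474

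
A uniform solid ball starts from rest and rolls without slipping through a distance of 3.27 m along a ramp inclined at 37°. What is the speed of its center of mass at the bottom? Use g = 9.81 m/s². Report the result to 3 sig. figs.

v ≈ 5.25 m/s

With I = (2/5)MR², the ratio k = I/(MR²) is 0.4.
Since it rolls without slipping, ω = v/R and KE = ½Mv² + ½Iω² = ½(1+k)Mv² = (7/10)Mv².
The vertical drop is h = L sinθ = 3.27 × sin37° = 1.968 m.
Setting Mgh = (7/10)Mv² gives v = √(2gh/(1+k)) = √(2·9.81·1.968/1.4) ≈ 5.25 m/s.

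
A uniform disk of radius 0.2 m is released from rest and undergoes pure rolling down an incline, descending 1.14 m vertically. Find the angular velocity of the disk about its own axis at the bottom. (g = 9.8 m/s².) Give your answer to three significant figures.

For this body I = (1/2)MR², i.e. k = I/(MR²) = 0.5.
Pure rolling means v = ωR; then KE = ½Mv² + ½I(v/R)² = ½(1+k)Mv² = (3/4)Mv².
Energy conservation Mgh = ½(1+k)Mv² gives v = √(2gh/(1+k)) = √(2 × 9.8 × 1.14 / 1.5) = 3.86 m/s.
The angular speed follows from ω = v/R = 3.86/0.2 ≈ 19.3 rad/s.

ω ≈ 19.3 rad/s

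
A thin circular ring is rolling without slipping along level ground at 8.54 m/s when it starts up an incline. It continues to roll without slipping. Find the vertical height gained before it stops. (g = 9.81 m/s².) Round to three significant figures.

For this body I = MR², i.e. k = I/(MR²) = 1.
The rolling condition ω = v/R makes the rotational term ½I(v/R)² = ½kMv², so KE_total = ½(1+k)Mv² = Mv².
All of this converts to potential energy at the highest point: Mv₀² = Mgh.
Thus h = (1+k)v₀²/(2g) = 2 × 8.54² / (2 × 9.81) ≈ 7.43 m.

h ≈ 7.43 m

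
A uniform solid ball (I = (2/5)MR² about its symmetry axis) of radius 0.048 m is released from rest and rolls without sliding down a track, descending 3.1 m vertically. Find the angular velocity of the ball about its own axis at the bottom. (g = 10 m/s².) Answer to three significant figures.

ω ≈ 139 rad/s

With I = (2/5)MR², the ratio k = I/(MR²) is 0.4.
The rolling condition ω = v/R makes the rotational term ½I(v/R)² = ½kMv², so KE_total = ½(1+k)Mv² = (7/10)Mv².
Energy conservation Mgh = ½(1+k)Mv² gives v = √(2gh/(1+k)) = √(2 × 10 × 3.1 / 1.4) = 6.655 m/s.
Then ω = v/R = 6.655 / 0.048 ≈ 139 rad/s.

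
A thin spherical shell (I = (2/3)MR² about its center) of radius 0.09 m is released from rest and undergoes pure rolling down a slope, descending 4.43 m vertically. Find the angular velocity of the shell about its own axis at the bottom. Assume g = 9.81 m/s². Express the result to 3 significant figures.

ω ≈ 80.2 rad/s

Here I = (2/3)MR², so the shape factor k = I/(MR²) = 2/3.
Rolling without slipping gives ω = v/R, so the total kinetic energy is ½Mv² + ½Iω² = ½(1+k)Mv² = (5/6)Mv².
Energy conservation Mgh = ½(1+k)Mv² gives v = √(2gh/(1+k)) = √(2 × 9.81 × 4.43 / 1.667) = 7.221 m/s.
The angular speed follows from ω = v/R = 7.221/0.09 ≈ 80.2 rad/s.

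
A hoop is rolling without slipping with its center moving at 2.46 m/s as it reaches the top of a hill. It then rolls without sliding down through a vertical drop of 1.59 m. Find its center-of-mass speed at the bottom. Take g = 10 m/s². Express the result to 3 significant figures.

v ≈ 4.69 m/s

For this body I = MR², i.e. k = I/(MR²) = 1.
Rolling without slipping gives ω = v/R, so the total kinetic energy is ½Mv² + ½Iω² = ½(1+k)Mv² = Mv².
Conserving energy between top and bottom: Mv² = Mv₀² + Mgh, hence v² = v₀² + 2gh/(1+k).
v = √(2.46² + 2×10×1.59/2) = √21.95 ≈ 4.69 m/s.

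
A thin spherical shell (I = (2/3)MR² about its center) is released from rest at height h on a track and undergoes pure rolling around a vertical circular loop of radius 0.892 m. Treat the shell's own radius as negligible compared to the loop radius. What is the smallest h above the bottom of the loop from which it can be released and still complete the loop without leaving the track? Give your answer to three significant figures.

h_min ≈ 2.53 m

For this body I = (2/3)MR², i.e. k = I/(MR²) = 2/3.
At the top, contact is just lost when gravity alone supplies the centripetal force: Mg = Mv_top²/r, i.e. v_top² = gr.
With ω = v/R, the kinetic energy at speed v is ½(1+k)Mv² = (5/6)Mv².
Energy conservation from release (height h) to the top (height 2r): Mgh = Mg(2r) + (5/6)M·gr.
Thus h_min = 2r + (1+k)r/2 = r(2 + 1.667/2) = 0.892 × 2.833 ≈ 2.53 m.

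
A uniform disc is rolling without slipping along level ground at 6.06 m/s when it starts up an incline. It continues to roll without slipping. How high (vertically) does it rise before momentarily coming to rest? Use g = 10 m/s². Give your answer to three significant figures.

h ≈ 2.75 m

For this body I = (1/2)MR², i.e. k = I/(MR²) = 0.5.
Since it rolls without slipping, ω = v/R and KE = ½Mv² + ½Iω² = ½(1+k)Mv² = (3/4)Mv².
At the top the kinetic energy is zero, so (3/4)Mv₀² = Mgh.
Thus h = (1+k)v₀²/(2g) = 1.5 × 6.06² / (2 × 10) ≈ 2.75 m.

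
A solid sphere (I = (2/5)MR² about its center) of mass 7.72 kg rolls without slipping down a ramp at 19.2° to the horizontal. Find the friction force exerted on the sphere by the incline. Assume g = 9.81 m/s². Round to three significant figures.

f ≈ 7.12 N

For this body I = (2/5)MR², i.e. k = I/(MR²) = 0.4.
Along the incline Mg sinθ − f = Ma, and torque about the center fR = Iα = kMR²(a/R) gives f = kMa.
Combining, a = g sinθ/(1+k) and f = kMa = kMg sinθ/(1+k).
f = 0.4 × 7.72 × 9.81 × sin19.2° / 1.4 ≈ 7.12 N.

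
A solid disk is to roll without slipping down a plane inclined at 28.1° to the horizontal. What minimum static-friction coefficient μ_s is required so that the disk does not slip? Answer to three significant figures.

μ_min ≈ 0.178

For this body I = (1/2)MR², i.e. k = I/(MR²) = 0.5.
Translational: Mg sinθ − f = Ma. Rotational about the CM: fR = Iα = kMRa, so f = kMa.
These give a = g sinθ/(1+k) and the required friction f = kMg sinθ/(1+k).
With N = Mg cosθ, the no-slip condition f ≤ μN gives μ_min = f/N = k tanθ/(1+k).
μ_min = 0.5 × tan28.1° / 1.5 ≈ 0.178.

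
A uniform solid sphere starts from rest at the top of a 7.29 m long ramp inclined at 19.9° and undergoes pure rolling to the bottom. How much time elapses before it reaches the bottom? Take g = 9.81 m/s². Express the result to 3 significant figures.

t ≈ 2.47 s

Here I = (2/5)MR², so the shape factor k = I/(MR²) = 0.4.
Along the incline Mg sinθ − f = Ma, and torque about the center fR = Iα = kMR²(a/R) gives f = kMa.
Hence a = g sinθ/(1+k) = 9.81×sin19.9°/1.4 = 2.385 m/s².
With constant a from rest, t = √(2L/a) = √(2·7.29/2.385) ≈ 2.47 s.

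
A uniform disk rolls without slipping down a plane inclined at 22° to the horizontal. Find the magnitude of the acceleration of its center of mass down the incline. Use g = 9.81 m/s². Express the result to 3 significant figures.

With I = (1/2)MR², the ratio k = I/(MR²) is 0.5.
Along the incline Mg sinθ − f = Ma, and torque about the center fR = Iα = kMR²(a/R) gives f = kMa.
Eliminating f: Mg sinθ = (1+k)Ma, so a = g sinθ/(1+k) = 9.81 × sin22° / 1.5 ≈ 2.45 m/s².

a ≈ 2.45 m/s²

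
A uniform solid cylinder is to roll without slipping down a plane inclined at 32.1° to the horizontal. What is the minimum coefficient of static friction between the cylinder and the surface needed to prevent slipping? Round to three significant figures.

μ_min ≈ 0.209

With I = (1/2)MR², the ratio k = I/(MR²) is 0.5.
Newton's second law down the slope: Mg sinθ − f = Ma. The torque equation fR = Iα (with α = a/R) gives f = kMa.
These give a = g sinθ/(1+k) and the required friction f = kMg sinθ/(1+k).
The normal force is N = Mg cosθ, so μ_min = f/N = k tanθ/(1+k).
μ_min = 0.5 × tan32.1° / 1.5 ≈ 0.209.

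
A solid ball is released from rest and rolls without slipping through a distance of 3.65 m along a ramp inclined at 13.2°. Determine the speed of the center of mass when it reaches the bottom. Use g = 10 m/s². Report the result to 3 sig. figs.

v ≈ 3.45 m/s

The moment of inertia is (2/5)MR², giving k ≡ I/(MR²) = 0.4.
Since it rolls without slipping, ω = v/R and KE = ½Mv² + ½Iω² = ½(1+k)Mv² = (7/10)Mv².
The vertical drop is h = L sinθ = 3.65 × sin13.2° = 0.8335 m.
Setting Mgh = (7/10)Mv² gives v = √(2gh/(1+k)) = √(2·10·0.8335/1.4) ≈ 3.45 m/s.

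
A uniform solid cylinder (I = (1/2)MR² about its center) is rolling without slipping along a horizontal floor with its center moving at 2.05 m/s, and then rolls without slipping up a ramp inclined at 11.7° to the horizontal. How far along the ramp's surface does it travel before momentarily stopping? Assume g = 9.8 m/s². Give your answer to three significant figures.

d ≈ 1.59 m

With I = (1/2)MR², the ratio k = I/(MR²) is 0.5.
Since it rolls without slipping, ω = v/R and KE = ½Mv² + ½Iω² = ½(1+k)Mv² = (3/4)Mv².
Setting this equal to Mgh gives the vertical rise h = (1+k)v₀²/(2g) = 1.5×2.05²/(2×9.8) = 0.3216 m.
Along the incline, d = h/sinθ = 0.3216/sin11.7° ≈ 1.59 m.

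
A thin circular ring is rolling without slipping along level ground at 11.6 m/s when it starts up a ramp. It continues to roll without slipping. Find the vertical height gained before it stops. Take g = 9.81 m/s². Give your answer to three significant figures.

With I = MR², the ratio k = I/(MR²) is 1.
Since it rolls without slipping, ω = v/R and KE = ½Mv² + ½Iω² = ½(1+k)Mv² = Mv².
All of this converts to potential energy at the highest point: Mv₀² = Mgh.
Thus h = (1+k)v₀²/(2g) = 2 × 11.6² / (2 × 9.81) ≈ 13.7 m.

h ≈ 13.7 m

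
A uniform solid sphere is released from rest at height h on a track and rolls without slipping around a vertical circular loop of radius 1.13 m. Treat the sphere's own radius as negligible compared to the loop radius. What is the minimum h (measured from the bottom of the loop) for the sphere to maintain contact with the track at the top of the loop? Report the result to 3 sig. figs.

Here I = (2/5)MR², so the shape factor k = I/(MR²) = 0.4.
At the top of the loop, the minimum-contact condition is Mg = Mv_top²/r, so v_top² = gr.
With ω = v/R, the kinetic energy at speed v is ½(1+k)Mv² = (7/10)Mv².
Energy conservation from release (height h) to the top (height 2r): Mgh = Mg(2r) + (7/10)M·gr.
Thus h_min = 2r + (1+k)r/2 = r(2 + 1.4/2) = 1.13 × 2.7 ≈ 3.05 m.

h_min ≈ 3.05 m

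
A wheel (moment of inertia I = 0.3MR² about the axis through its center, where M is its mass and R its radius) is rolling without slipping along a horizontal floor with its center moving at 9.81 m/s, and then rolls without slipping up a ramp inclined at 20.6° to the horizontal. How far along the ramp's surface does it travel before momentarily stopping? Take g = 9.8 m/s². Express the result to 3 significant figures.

The moment of inertia is 0.3MR², giving k ≡ I/(MR²) = 0.3.
Rolling without slipping gives ω = v/R, so the total kinetic energy is ½Mv² + ½Iω² = ½(1+k)Mv² = (13/20)Mv².
Setting this equal to Mgh gives the vertical rise h = (1+k)v₀²/(2g) = 1.3×9.81²/(2×9.8) = 6.383 m.
Along the incline, d = h/sinθ = 6.383/sin20.6° ≈ 18.1 m.

d ≈ 18.1 m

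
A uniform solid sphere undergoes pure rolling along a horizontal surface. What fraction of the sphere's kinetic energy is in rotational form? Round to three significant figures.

The moment of inertia is (2/5)MR², giving k ≡ I/(MR²) = 0.4.
With ω = v/R, KE_trans = ½Mv² and KE_rot = ½Iω² = ½kMv², so KE_total = ½(1+k)Mv².
The rotational fraction is therefore k/(1+k) = 0.4/1.4 ≈ 0.286.

fraction ≈ 0.286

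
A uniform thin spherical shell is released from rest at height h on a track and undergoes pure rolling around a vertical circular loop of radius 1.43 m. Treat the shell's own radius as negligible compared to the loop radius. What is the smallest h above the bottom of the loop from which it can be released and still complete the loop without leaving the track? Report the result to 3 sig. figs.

h_min ≈ 4.05 m

With I = (2/3)MR², the ratio k = I/(MR²) is 2/3.
At the top, contact is just lost when gravity alone supplies the centripetal force: Mg = Mv_top²/r, i.e. v_top² = gr.
With ω = v/R, the kinetic energy at speed v is ½(1+k)Mv² = (5/6)Mv².
Energy conservation from release (height h) to the top (height 2r): Mgh = Mg(2r) + (5/6)M·gr.
Thus h_min = 2r + (1+k)r/2 = r(2 + 1.667/2) = 1.43 × 2.833 ≈ 4.05 m.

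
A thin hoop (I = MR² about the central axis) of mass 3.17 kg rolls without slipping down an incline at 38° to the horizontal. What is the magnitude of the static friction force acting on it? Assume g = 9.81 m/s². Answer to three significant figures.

With I = MR², the ratio k = I/(MR²) is 1.
Translational: Mg sinθ − f = Ma. Rotational about the CM: fR = Iα = kMRa, so f = kMa.
Combining, a = g sinθ/(1+k) and f = kMa = kMg sinθ/(1+k).
f = 1 × 3.17 × 9.81 × sin38° / 2 ≈ 9.57 N.

f ≈ 9.57 N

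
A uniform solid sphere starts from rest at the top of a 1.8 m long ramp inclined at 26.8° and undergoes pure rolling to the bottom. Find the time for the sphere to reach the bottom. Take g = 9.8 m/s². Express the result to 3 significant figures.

With I = (2/5)MR², the ratio k = I/(MR²) is 0.4.
Newton's second law down the slope: Mg sinθ − f = Ma. The torque equation fR = Iα (with α = a/R) gives f = kMa.
Hence a = g sinθ/(1+k) = 9.8×sin26.8°/1.4 = 3.156 m/s².
Starting from rest, L = ½at², so t = √(2L/a) = √(2×1.8/3.156) ≈ 1.07 s.

t ≈ 1.07 s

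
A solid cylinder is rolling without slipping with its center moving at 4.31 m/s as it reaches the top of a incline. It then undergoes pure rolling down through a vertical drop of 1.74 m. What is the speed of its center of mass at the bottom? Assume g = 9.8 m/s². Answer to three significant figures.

v ≈ 6.43 m/s

The moment of inertia is (1/2)MR², giving k ≡ I/(MR²) = 0.5.
Rolling without slipping gives ω = v/R, so the total kinetic energy is ½Mv² + ½Iω² = ½(1+k)Mv² = (3/4)Mv².
Conserving energy between top and bottom: (3/4)Mv² = (3/4)Mv₀² + Mgh, hence v² = v₀² + 2gh/(1+k).
v = √(4.31² + 2×9.8×1.74/1.5) = √41.31 ≈ 6.43 m/s.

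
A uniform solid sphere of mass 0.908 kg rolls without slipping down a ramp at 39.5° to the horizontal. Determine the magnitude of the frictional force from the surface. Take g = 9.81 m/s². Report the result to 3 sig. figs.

f ≈ 1.62 N

For this body I = (2/5)MR², i.e. k = I/(MR²) = 0.4.
Newton's second law down the slope: Mg sinθ − f = Ma. The torque equation fR = Iα (with α = a/R) gives f = kMa.
Combining, a = g sinθ/(1+k) and f = kMa = kMg sinθ/(1+k).
f = 0.4 × 0.908 × 9.81 × sin39.5° / 1.4 ≈ 1.62 N.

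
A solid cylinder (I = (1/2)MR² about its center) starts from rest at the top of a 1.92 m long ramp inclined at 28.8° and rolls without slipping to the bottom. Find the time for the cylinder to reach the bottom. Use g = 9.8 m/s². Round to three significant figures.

t ≈ 1.10 s

Here I = (1/2)MR², so the shape factor k = I/(MR²) = 0.5.
Along the incline Mg sinθ − f = Ma, and torque about the center fR = Iα = kMR²(a/R) gives f = kMa.
Hence a = g sinθ/(1+k) = 9.8×sin28.8°/1.5 = 3.147 m/s².
Starting from rest, L = ½at², so t = √(2L/a) = √(2×1.92/3.147) ≈ 1.10 s.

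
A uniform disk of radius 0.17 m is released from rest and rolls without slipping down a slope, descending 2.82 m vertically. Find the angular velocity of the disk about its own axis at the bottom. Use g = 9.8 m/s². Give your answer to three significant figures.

With I = (1/2)MR², the ratio k = I/(MR²) is 0.5.
Since it rolls without slipping, ω = v/R and KE = ½Mv² + ½Iω² = ½(1+k)Mv² = (3/4)Mv².
Energy conservation Mgh = ½(1+k)Mv² gives v = √(2gh/(1+k)) = √(2 × 9.8 × 2.82 / 1.5) = 6.07 m/s.
Then ω = v/R = 6.07 / 0.17 ≈ 35.7 rad/s.

ω ≈ 35.7 rad/s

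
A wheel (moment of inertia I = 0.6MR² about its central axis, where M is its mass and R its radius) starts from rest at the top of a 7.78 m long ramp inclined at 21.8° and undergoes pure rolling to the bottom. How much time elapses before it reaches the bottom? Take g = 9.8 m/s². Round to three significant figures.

With I = 0.6MR², the ratio k = I/(MR²) is 0.6.
Translational: Mg sinθ − f = Ma. Rotational about the CM: fR = Iα = kMRa, so f = kMa.
Hence a = g sinθ/(1+k) = 9.8×sin21.8°/1.6 = 2.275 m/s².
Starting from rest, L = ½at², so t = √(2L/a) = √(2×7.78/2.275) ≈ 2.62 s.

t ≈ 2.62 s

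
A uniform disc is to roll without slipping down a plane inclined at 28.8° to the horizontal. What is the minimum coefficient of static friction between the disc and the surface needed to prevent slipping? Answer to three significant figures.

μ_min ≈ 0.183

With I = (1/2)MR², the ratio k = I/(MR²) is 0.5.
Newton's second law down the slope: Mg sinθ − f = Ma. The torque equation fR = Iα (with α = a/R) gives f = kMa.
These give a = g sinθ/(1+k) and the required friction f = kMg sinθ/(1+k).
With N = Mg cosθ, the no-slip condition f ≤ μN gives μ_min = f/N = k tanθ/(1+k).
μ_min = 0.5 × tan28.8° / 1.5 ≈ 0.183.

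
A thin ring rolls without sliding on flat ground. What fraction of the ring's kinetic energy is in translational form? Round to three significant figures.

For this body I = MR², i.e. k = I/(MR²) = 1.
With ω = v/R, KE_trans = ½Mv² and KE_rot = ½Iω² = ½kMv², so KE_total = ½(1+k)Mv².
The translational fraction is therefore 1/(1+k) = 1/2 ≈ 0.500.

fraction ≈ 0.500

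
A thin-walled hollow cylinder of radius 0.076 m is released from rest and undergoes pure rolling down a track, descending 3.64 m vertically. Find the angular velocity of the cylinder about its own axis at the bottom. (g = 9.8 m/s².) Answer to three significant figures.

Here I = MR², so the shape factor k = I/(MR²) = 1.
Pure rolling means v = ωR; then KE = ½Mv² + ½I(v/R)² = ½(1+k)Mv² = Mv².
Energy conservation Mgh = ½(1+k)Mv² gives v = √(2gh/(1+k)) = √(2 × 9.8 × 3.64 / 2) = 5.973 m/s.
Then ω = v/R = 5.973 / 0.076 ≈ 78.6 rad/s.

ω ≈ 78.6 rad/s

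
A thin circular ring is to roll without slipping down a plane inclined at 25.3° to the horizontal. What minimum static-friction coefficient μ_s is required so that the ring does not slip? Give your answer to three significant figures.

With I = MR², the ratio k = I/(MR²) is 1.
Translational: Mg sinθ − f = Ma. Rotational about the CM: fR = Iα = kMRa, so f = kMa.
These give a = g sinθ/(1+k) and the required friction f = kMg sinθ/(1+k).
With N = Mg cosθ, the no-slip condition f ≤ μN gives μ_min = f/N = k tanθ/(1+k).
μ_min = 1 × tan25.3° / 2 ≈ 0.236.

μ_min ≈ 0.236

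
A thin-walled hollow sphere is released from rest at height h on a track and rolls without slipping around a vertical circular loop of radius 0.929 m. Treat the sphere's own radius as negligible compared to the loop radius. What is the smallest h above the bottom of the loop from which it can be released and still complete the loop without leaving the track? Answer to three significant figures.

h_min ≈ 2.63 m

With I = (2/3)MR², the ratio k = I/(MR²) is 2/3.
At the top, contact is just lost when gravity alone supplies the centripetal force: Mg = Mv_top²/r, i.e. v_top² = gr.
With ω = v/R, the kinetic energy at speed v is ½(1+k)Mv² = (5/6)Mv².
Energy conservation from release (height h) to the top (height 2r): Mgh = Mg(2r) + (5/6)M·gr.
Thus h_min = 2r + (1+k)r/2 = r(2 + 1.667/2) = 0.929 × 2.833 ≈ 2.63 m.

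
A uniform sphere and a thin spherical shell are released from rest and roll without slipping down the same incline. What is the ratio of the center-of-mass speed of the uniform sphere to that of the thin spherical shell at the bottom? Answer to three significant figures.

v_ratio ≈ 1.09

Each satisfies Mgh = ½(1+k)Mv² with k = I/(MR²), so v ∝ 1/√(1+k).
For the uniform sphere k = 0.4; for the thin spherical shell k = 2/3.
v₁/v₂ = √((1+k₂)/(1+k₁)) = √(1.667/1.4) ≈ 1.09.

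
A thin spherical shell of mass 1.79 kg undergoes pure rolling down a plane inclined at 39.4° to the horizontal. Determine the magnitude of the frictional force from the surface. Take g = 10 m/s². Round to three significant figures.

With I = (2/3)MR², the ratio k = I/(MR²) is 2/3.
Translational: Mg sinθ − f = Ma. Rotational about the CM: fR = Iα = kMRa, so f = kMa.
Combining, a = g sinθ/(1+k) and f = kMa = kMg sinθ/(1+k).
f = (2/3) × 1.79 × 10 × sin39.4° / 1.667 ≈ 4.54 N.

f ≈ 4.54 N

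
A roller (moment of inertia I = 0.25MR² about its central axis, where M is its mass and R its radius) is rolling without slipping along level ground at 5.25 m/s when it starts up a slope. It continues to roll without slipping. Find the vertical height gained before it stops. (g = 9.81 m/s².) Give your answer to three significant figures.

h ≈ 1.76 m

Here I = 0.25MR², so the shape factor k = I/(MR²) = 0.25.
The rolling condition ω = v/R makes the rotational term ½I(v/R)² = ½kMv², so KE_total = ½(1+k)Mv² = (5/8)Mv².
All of this converts to potential energy at the highest point: (5/8)Mv₀² = Mgh.
Thus h = (1+k)v₀²/(2g) = 1.25 × 5.25² / (2 × 9.81) ≈ 1.76 m.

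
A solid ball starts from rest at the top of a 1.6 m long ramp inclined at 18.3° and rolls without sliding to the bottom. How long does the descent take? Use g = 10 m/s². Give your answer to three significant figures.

For this body I = (2/5)MR², i.e. k = I/(MR²) = 0.4.
Along the incline Mg sinθ − f = Ma, and torque about the center fR = Iα = kMR²(a/R) gives f = kMa.
Hence a = g sinθ/(1+k) = 10×sin18.3°/1.4 = 2.243 m/s².
With constant a from rest, t = √(2L/a) = √(2·1.6/2.243) ≈ 1.19 s.

t ≈ 1.19 s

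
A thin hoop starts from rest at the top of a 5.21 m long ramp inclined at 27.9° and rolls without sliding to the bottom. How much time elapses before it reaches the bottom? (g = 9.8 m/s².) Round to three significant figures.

t ≈ 2.13 s

The moment of inertia is MR², giving k ≡ I/(MR²) = 1.
Translational: Mg sinθ − f = Ma. Rotational about the CM: fR = Iα = kMRa, so f = kMa.
Hence a = g sinθ/(1+k) = 9.8×sin27.9°/2 = 2.293 m/s².
Starting from rest, L = ½at², so t = √(2L/a) = √(2×5.21/2.293) ≈ 2.13 s.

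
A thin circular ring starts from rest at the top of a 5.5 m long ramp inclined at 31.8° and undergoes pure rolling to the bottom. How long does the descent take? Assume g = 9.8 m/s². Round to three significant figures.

t ≈ 2.06 s

For this body I = MR², i.e. k = I/(MR²) = 1.
Newton's second law down the slope: Mg sinθ − f = Ma. The torque equation fR = Iα (with α = a/R) gives f = kMa.
Hence a = g sinθ/(1+k) = 9.8×sin31.8°/2 = 2.582 m/s².
With constant a from rest, t = √(2L/a) = √(2·5.5/2.582) ≈ 2.06 s.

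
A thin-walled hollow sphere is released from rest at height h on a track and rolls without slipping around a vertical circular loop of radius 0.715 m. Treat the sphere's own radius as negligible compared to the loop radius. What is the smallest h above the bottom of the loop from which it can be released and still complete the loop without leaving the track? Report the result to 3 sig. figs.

For this body I = (2/3)MR², i.e. k = I/(MR²) = 2/3.
At the top of the loop, the minimum-contact condition is Mg = Mv_top²/r, so v_top² = gr.
With ω = v/R, the kinetic energy at speed v is ½(1+k)Mv² = (5/6)Mv².
Energy conservation from release (height h) to the top (height 2r): Mgh = Mg(2r) + (5/6)M·gr.
Thus h_min = 2r + (1+k)r/2 = r(2 + 1.667/2) = 0.715 × 2.833 ≈ 2.03 m.

h_min ≈ 2.03 m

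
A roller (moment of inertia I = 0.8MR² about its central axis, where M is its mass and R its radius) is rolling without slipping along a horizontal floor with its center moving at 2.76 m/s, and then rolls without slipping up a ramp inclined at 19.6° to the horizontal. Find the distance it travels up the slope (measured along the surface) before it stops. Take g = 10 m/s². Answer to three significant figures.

d ≈ 2.04 m

With I = 0.8MR², the ratio k = I/(MR²) is 0.8.
Rolling without slipping gives ω = v/R, so the total kinetic energy is ½Mv² + ½Iω² = ½(1+k)Mv² = (9/10)Mv².
Setting this equal to Mgh gives the vertical rise h = (1+k)v₀²/(2g) = 1.8×2.76²/(2×10) = 0.6856 m.
The distance along the slope is d = h/sinθ = 0.6856/sin19.6° ≈ 2.04 m.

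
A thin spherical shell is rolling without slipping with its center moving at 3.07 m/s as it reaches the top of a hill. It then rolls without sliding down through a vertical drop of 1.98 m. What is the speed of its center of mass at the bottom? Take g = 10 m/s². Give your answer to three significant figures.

v ≈ 5.76 m/s

For this body I = (2/3)MR², i.e. k = I/(MR²) = 2/3.
Pure rolling means v = ωR; then KE = ½Mv² + ½I(v/R)² = ½(1+k)Mv² = (5/6)Mv².
Conserving energy between top and bottom: (5/6)Mv² = (5/6)Mv₀² + Mgh, hence v² = v₀² + 2gh/(1+k).
v = √(3.07² + 2×10×1.98/1.667) = √33.18 ≈ 5.76 m/s.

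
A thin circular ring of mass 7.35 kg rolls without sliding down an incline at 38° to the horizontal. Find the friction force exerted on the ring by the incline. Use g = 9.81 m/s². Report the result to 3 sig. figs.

f ≈ 22.2 N

For this body I = MR², i.e. k = I/(MR²) = 1.
Along the incline Mg sinθ − f = Ma, and torque about the center fR = Iα = kMR²(a/R) gives f = kMa.
Combining, a = g sinθ/(1+k) and f = kMa = kMg sinθ/(1+k).
f = 1 × 7.35 × 9.81 × sin38° / 2 ≈ 22.2 N.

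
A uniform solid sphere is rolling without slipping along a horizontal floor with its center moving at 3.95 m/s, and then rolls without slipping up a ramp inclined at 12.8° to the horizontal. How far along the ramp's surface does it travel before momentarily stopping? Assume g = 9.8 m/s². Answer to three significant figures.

d ≈ 5.03 m

With I = (2/5)MR², the ratio k = I/(MR²) is 0.4.
Since it rolls without slipping, ω = v/R and KE = ½Mv² + ½Iω² = ½(1+k)Mv² = (7/10)Mv².
Setting this equal to Mgh gives the vertical rise h = (1+k)v₀²/(2g) = 1.4×3.95²/(2×9.8) = 1.114 m.
The distance along the slope is d = h/sinθ = 1.114/sin12.8° ≈ 5.03 m.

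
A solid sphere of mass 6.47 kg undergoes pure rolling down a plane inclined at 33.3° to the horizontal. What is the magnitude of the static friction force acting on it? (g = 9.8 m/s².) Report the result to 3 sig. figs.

Here I = (2/5)MR², so the shape factor k = I/(MR²) = 0.4.
Along the incline Mg sinθ − f = Ma, and torque about the center fR = Iα = kMR²(a/R) gives f = kMa.
Combining, a = g sinθ/(1+k) and f = kMa = kMg sinθ/(1+k).
f = 0.4 × 6.47 × 9.8 × sin33.3° / 1.4 ≈ 9.95 N.

f ≈ 9.95 N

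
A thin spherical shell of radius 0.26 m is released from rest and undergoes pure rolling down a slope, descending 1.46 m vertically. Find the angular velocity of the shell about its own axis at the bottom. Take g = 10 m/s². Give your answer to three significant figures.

ω ≈ 16.1 rad/s

With I = (2/3)MR², the ratio k = I/(MR²) is 2/3.
Since it rolls without slipping, ω = v/R and KE = ½Mv² + ½Iω² = ½(1+k)Mv² = (5/6)Mv².
Energy conservation Mgh = ½(1+k)Mv² gives v = √(2gh/(1+k)) = √(2 × 10 × 1.46 / 1.667) = 4.186 m/s.
Then ω = v/R = 4.186 / 0.26 ≈ 16.1 rad/s.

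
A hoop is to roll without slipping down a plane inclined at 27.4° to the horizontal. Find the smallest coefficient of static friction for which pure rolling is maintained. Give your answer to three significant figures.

For this body I = MR², i.e. k = I/(MR²) = 1.
Along the incline Mg sinθ − f = Ma, and torque about the center fR = Iα = kMR²(a/R) gives f = kMa.
These give a = g sinθ/(1+k) and the required friction f = kMg sinθ/(1+k).
The normal force is N = Mg cosθ, so μ_min = f/N = k tanθ/(1+k).
μ_min = 1 × tan27.4° / 2 ≈ 0.259.

μ_min ≈ 0.259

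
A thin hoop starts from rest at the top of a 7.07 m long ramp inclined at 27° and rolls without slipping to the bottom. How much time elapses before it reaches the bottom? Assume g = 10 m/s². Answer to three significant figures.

For this body I = MR², i.e. k = I/(MR²) = 1.
Translational: Mg sinθ − f = Ma. Rotational about the CM: fR = Iα = kMRa, so f = kMa.
Hence a = g sinθ/(1+k) = 10×sin27°/2 = 2.27 m/s².
Starting from rest, L = ½at², so t = √(2L/a) = √(2×7.07/2.27) ≈ 2.50 s.

t ≈ 2.50 s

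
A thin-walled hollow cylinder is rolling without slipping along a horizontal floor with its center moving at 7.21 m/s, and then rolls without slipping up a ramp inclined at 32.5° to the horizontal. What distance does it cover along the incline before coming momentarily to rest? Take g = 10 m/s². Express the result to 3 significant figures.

The moment of inertia is MR², giving k ≡ I/(MR²) = 1.
Rolling without slipping gives ω = v/R, so the total kinetic energy is ½Mv² + ½Iω² = ½(1+k)Mv² = Mv².
Setting this equal to Mgh gives the vertical rise h = (1+k)v₀²/(2g) = 2×7.21²/(2×10) = 5.198 m.
Along the incline, d = h/sinθ = 5.198/sin32.5° ≈ 9.68 m.

d ≈ 9.68 m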